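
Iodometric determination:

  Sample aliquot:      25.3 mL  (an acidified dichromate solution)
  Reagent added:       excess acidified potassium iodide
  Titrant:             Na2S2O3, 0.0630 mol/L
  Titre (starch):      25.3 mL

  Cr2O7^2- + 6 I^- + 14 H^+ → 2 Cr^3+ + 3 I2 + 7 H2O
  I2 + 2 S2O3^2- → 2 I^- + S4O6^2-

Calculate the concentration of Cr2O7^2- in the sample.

0.0105 mol/L

n(S2O3^2-) = 0.0253 × 0.0630 = 1.59 × 10^-3 mol
n(I2) = n(S2O3^2-)/2 = 7.97 × 10^-4 mol
From the 1:3 ratio, n(Cr2O7^2-) in the aliquot = 1/3 × 7.97 × 10^-4 = 2.66 × 10^-4 mol
[Cr2O7^2-] = 2.66 × 10^-4 / 0.0253 = 0.0105 mol/L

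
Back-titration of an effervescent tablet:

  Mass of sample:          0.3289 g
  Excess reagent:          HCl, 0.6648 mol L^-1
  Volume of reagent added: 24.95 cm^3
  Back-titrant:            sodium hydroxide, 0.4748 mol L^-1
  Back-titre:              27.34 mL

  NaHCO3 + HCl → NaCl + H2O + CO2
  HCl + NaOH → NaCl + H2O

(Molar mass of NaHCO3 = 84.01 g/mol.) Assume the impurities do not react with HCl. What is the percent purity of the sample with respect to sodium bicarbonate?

n(HCl) added = 0.02495 × 0.6648 = 0.01659 mol
n(NaOH) used in back-titration = 0.02734 × 0.4748 = 0.01298 mol
n(HCl) left over = 0.01298 mol (1:1 ratio)
n(HCl) consumed by analyte = 0.01659 − 0.01298 = 3.606 × 10^-3 mol
n(NaHCO3) = 3.606 × 10^-3 mol (1:1 ratio)
mass of NaHCO3 = 3.606 × 10^-3 × 84.01 = 0.3029 g
% NaHCO3 = 0.3029 / 0.3289 × 100 = 92.10 %

92.10 %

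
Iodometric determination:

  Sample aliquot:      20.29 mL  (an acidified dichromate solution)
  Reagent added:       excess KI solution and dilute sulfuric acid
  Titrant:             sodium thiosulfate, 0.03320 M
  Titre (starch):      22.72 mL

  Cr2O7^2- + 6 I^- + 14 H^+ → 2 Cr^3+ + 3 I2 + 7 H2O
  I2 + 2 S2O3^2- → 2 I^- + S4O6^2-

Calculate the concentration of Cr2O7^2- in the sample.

n(S2O3^2-) = 0.02272 × 0.03320 = 7.543 × 10^-4 mol
n(I2) = n(S2O3^2-)/2 = 3.772 × 10^-4 mol
From the 1:3 ratio, n(Cr2O7^2-) in the aliquot = 1/3 × 3.772 × 10^-4 = 1.257 × 10^-4 mol
[Cr2O7^2-] = 1.257 × 10^-4 / 0.02029 = 0.006196 mol/L

0.006196 M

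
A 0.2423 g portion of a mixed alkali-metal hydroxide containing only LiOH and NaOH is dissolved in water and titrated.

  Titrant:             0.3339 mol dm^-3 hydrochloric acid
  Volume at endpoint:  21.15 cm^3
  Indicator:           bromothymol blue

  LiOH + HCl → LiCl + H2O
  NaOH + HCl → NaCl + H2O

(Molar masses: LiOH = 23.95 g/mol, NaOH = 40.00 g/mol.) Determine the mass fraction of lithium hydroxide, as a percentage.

24.74 %

n(HCl) = 0.02115 × 0.3339 = 7.062 × 10^-3 mol
Let x = n(LiOH), y = n(NaOH).
Titrant: 1x + 1y = 7.062 × 10^-3;  mass: 23.95x + 40.00y = 0.2423
Solving, x = 2.503 × 10^-3 mol, y = 4.559 × 10^-3 mol
mass of LiOH = 2.503 × 10^-3 × 23.95 = 0.05996 g
% LiOH = 0.05996 / 0.2423 × 100 = 24.74 %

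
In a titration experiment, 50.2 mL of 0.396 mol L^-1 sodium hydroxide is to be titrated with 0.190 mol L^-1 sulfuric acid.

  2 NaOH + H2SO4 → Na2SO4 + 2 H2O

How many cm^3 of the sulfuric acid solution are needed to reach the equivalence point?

n(NaOH) = 0.0502 L × 0.396 mol/L = 0.0199 mol
From the 1:2 stoichiometry, n(H2SO4) = 1/2 × 0.0199 = 9.94 × 10^-3 mol
V(H2SO4) = 9.94 × 10^-3 mol / 0.190 mol/L = 0.0523 L = 52.3 mL

52.3 mL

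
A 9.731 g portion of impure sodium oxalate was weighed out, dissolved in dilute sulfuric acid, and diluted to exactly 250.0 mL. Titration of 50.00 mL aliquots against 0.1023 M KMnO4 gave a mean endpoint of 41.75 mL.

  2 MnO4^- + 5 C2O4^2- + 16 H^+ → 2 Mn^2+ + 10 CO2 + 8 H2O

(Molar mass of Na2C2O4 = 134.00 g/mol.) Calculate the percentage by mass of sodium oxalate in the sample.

73.52 %

n(KMnO4) per titration = 0.04175 × 0.1023 = 4.271 × 10^-3 mol
From the 5:2 ratio, n(Na2C2O4) in each aliquot = 5/2 × 4.271 × 10^-3 = 0.01068 mol
n(Na2C2O4) in the whole flask = 0.01068 × 250.0/50.00 = 0.05339 mol
mass of Na2C2O4 = 0.05339 × 134.00 = 7.154 g
% Na2C2O4 = 7.154 / 9.731 × 100 = 73.52 %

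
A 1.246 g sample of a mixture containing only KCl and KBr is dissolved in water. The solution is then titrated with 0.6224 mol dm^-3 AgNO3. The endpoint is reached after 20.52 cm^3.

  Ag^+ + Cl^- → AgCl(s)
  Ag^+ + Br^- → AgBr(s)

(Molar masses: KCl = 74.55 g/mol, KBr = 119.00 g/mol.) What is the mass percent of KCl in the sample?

36.86 %

n(AgNO3) = 0.02052 × 0.6224 = 0.01277 mol
Let x = n(KCl), y = n(KBr).
Titrant: 1x + 1y = 0.01277;  mass: 74.55x + 119.00y = 1.246
Solving, x = 6.160 × 10^-3 mol, y = 6.611 × 10^-3 mol
mass of KCl = 6.160 × 10^-3 × 74.55 = 0.4593 g
% KCl = 0.4593 / 1.246 × 100 = 36.86 %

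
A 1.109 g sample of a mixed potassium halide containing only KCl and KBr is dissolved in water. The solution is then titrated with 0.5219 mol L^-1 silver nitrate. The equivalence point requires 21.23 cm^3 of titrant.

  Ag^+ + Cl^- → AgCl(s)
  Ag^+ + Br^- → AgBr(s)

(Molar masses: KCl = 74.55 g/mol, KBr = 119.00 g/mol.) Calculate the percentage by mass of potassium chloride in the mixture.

n(AgNO3) = 0.02123 × 0.5219 = 0.01108 mol
Let x = n(KCl), y = n(KBr).
Titrant: 1x + 1y = 0.01108;  mass: 74.55x + 119.00y = 1.109
Solving, x = 4.713 × 10^-3 mol, y = 6.366 × 10^-3 mol
mass of KCl = 4.713 × 10^-3 × 74.55 = 0.3514 g
% KCl = 0.3514 / 1.109 × 100 = 31.69 %

31.69 %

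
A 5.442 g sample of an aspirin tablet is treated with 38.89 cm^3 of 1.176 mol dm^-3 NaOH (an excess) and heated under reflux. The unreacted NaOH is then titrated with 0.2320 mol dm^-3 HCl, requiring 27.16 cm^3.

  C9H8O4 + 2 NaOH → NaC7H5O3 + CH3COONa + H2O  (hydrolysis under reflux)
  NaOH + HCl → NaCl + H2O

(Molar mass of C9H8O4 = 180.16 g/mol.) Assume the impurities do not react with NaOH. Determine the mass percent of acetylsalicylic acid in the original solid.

65.27 %

n(NaOH) added = 0.03889 × 1.176 = 0.04573 mol
n(HCl) used in back-titration = 0.02716 × 0.2320 = 6.301 × 10^-3 mol
n(NaOH) left over = 6.301 × 10^-3 mol (1:1 ratio)
n(NaOH) consumed by analyte = 0.04573 − 6.301 × 10^-3 = 0.03943 mol
From the 1:2 ratio, n(C9H8O4) = 1/2 × 0.03943 = 0.01972 mol
mass of C9H8O4 = 0.01972 × 180.16 = 3.552 g
% C9H8O4 = 3.552 / 5.442 × 100 = 65.27 %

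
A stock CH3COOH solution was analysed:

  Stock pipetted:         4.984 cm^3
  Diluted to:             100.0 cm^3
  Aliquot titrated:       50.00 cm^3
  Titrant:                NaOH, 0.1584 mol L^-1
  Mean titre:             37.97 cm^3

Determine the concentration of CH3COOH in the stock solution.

2.414 mol/L

CH3COOH + NaOH → CH3COONa + H2O
n(NaOH) = 0.03797 × 0.1584 = 6.014 × 10^-3 mol
n(CH3COOH) in the aliquot = 6.014 × 10^-3 mol (1:1 ratio)
[CH3COOH]_dilute = 6.014 × 10^-3 / 0.05000 = 0.1203 mol/L
Dilution factor = 100.0 / 4.984 = 20.06
[CH3COOH]_stock = 0.1203 × 20.06 = 2.414 mol/L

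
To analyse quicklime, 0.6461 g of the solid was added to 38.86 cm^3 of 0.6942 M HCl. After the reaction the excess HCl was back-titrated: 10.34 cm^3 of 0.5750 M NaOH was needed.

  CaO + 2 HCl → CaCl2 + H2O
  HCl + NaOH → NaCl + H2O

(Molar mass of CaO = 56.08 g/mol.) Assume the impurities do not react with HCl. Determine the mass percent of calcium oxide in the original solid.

91.27 %

n(HCl) added = 0.03886 × 0.6942 = 0.02698 mol
n(NaOH) used in back-titration = 0.01034 × 0.5750 = 5.945 × 10^-3 mol
n(HCl) left over = 5.945 × 10^-3 mol (1:1 ratio)
n(HCl) consumed by analyte = 0.02698 − 5.945 × 10^-3 = 0.02103 mol
From the 1:2 ratio, n(CaO) = 1/2 × 0.02103 = 0.01052 mol
mass of CaO = 0.01052 × 56.08 = 0.5897 g
% CaO = 0.5897 / 0.6461 × 100 = 91.27 %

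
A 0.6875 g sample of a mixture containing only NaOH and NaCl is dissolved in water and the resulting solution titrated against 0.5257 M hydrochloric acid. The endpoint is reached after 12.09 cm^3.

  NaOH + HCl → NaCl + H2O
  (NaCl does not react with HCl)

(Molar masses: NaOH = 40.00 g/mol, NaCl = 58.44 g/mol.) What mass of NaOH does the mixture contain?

0.2542 g

n(HCl) = 0.01209 × 0.5257 = 6.356 × 10^-3 mol
Let x = n(NaOH), y = n(NaCl).
Titrant: 1x = 6.356 × 10^-3;  mass: 40.00x + 58.44y = 0.6875
Solving, x = 6.356 × 10^-3 mol, y = 7.414 × 10^-3 mol
mass of NaOH = 6.356 × 10^-3 × 40.00 = 0.2542 g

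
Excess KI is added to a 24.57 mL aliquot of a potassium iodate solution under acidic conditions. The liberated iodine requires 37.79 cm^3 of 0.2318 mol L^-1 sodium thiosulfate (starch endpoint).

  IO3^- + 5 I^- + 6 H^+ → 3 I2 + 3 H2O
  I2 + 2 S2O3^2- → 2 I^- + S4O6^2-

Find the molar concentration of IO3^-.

n(S2O3^2-) = 0.03779 × 0.2318 = 8.760 × 10^-3 mol
n(I2) = n(S2O3^2-)/2 = 4.380 × 10^-3 mol
From the 1:3 ratio, n(IO3^-) in the aliquot = 1/3 × 4.380 × 10^-3 = 1.460 × 10^-3 mol
[IO3^-] = 1.460 × 10^-3 / 0.02457 = 0.05942 mol/L

0.05942 mol/L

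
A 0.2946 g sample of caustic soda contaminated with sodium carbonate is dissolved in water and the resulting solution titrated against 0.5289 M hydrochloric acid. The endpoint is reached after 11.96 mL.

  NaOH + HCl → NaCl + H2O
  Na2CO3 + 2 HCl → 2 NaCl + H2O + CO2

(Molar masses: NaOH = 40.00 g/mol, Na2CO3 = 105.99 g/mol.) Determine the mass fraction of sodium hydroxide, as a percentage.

42.45 %

n(HCl) = 0.01196 × 0.5289 = 6.326 × 10^-3 mol
Let x = n(NaOH), y = n(Na2CO3).
Titrant: 1x + 2y = 6.326 × 10^-3;  mass: 40.00x + 105.99y = 0.2946
Solving, x = 3.126 × 10^-3 mol, y = 1.600 × 10^-3 mol
mass of NaOH = 3.126 × 10^-3 × 40.00 = 0.1251 g
% NaOH = 0.1251 / 0.2946 × 100 = 42.45 %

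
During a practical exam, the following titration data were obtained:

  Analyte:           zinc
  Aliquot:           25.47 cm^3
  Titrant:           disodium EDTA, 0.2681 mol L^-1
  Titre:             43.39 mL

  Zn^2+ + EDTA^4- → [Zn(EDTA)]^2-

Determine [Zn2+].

0.4567 mol/L

n(EDTA) = 0.04339 L × 0.2681 mol/L = 0.01163 mol
n(Zn2+) = 0.01163 mol (1:1 mole ratio)
[Zn2+] = 0.01163 mol / 0.02547 L = 0.4567 mol/L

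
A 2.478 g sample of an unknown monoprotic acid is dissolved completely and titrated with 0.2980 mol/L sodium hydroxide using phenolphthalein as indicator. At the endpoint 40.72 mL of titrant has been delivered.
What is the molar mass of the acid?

204.2 g/mol

n(NaOH) = 0.04072 L × 0.2980 mol/L = 0.01213 mol
n(HA) = 0.01213 mol (1:1 ratio)
M = m / n = 2.478 g / 0.01213 mol = 204.2 g/mol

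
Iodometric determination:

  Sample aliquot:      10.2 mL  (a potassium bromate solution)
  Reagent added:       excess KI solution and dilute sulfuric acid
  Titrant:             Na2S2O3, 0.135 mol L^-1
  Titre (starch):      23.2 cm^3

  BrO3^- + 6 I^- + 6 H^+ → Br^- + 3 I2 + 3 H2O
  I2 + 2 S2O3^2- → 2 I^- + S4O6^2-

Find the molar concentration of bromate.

n(S2O3^2-) = 0.0232 × 0.135 = 3.13 × 10^-3 mol
n(I2) = n(S2O3^2-)/2 = 1.57 × 10^-3 mol
From the 1:3 ratio, n(BrO3^-) in the aliquot = 1/3 × 1.57 × 10^-3 = 5.22 × 10^-4 mol
[BrO3^-] = 5.22 × 10^-4 / 0.0102 = 0.0512 mol/L

0.0512 mol/L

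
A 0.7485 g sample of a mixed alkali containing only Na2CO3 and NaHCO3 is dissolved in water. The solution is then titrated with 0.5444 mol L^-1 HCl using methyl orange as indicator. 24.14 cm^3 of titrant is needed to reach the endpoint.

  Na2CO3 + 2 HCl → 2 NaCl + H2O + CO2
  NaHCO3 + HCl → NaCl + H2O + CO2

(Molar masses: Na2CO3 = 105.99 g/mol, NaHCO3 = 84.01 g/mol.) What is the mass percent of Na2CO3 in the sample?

n(HCl) = 0.02414 × 0.5444 = 0.01314 mol
Let x = n(Na2CO3), y = n(NaHCO3).
Titrant: 2x + 1y = 0.01314;  mass: 105.99x + 84.01y = 0.7485
Solving, x = 5.732 × 10^-3 mol, y = 1.678 × 10^-3 mol
mass of Na2CO3 = 5.732 × 10^-3 × 105.99 = 0.6075 g
% Na2CO3 = 0.6075 / 0.7485 × 100 = 81.16 %

81.16 %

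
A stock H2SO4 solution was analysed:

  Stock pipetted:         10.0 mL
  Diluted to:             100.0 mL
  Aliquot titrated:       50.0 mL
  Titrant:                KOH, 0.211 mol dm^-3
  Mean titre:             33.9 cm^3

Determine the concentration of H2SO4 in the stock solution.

0.715 mol/L

H2SO4 + 2 KOH → K2SO4 + 2 H2O
n(KOH) = 0.0339 × 0.211 = 7.15 × 10^-3 mol
From the 1:2 ratio, n(H2SO4) in the aliquot = 1/2 × 7.15 × 10^-3 = 3.58 × 10^-3 mol
[H2SO4]_dilute = 3.58 × 10^-3 / 0.0500 = 0.0715 mol/L
Dilution factor = 100.0 / 10.0 = 10.00
[H2SO4]_stock = 0.0715 × 10.00 = 0.715 mol/L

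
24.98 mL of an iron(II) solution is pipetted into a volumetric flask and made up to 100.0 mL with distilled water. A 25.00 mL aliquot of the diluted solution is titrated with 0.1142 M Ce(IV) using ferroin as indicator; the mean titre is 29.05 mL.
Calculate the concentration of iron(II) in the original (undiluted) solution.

Ce^4+ + Fe^2+ → Ce^3+ + Fe^3+
n(Ce4+) = 0.02905 × 0.1142 = 3.318 × 10^-3 mol
n(Fe2+) in the aliquot = 3.318 × 10^-3 mol (1:1 ratio)
[Fe2+]_dilute = 3.318 × 10^-3 / 0.02500 = 0.1327 mol/L
Dilution factor = 100.0 / 24.98 = 4.003
[Fe2+]_stock = 0.1327 × 4.003 = 0.5312 mol/L

0.5312 M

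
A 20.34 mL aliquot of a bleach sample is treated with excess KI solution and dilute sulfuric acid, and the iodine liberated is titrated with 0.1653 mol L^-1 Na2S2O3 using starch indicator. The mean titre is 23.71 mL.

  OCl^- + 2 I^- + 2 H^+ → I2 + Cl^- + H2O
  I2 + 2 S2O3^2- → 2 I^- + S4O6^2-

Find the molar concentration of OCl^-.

0.09634 mol/L

n(S2O3^2-) = 0.02371 × 0.1653 = 3.919 × 10^-3 mol
n(I2) = n(S2O3^2-)/2 = 1.960 × 10^-3 mol
n(OCl^-) in the aliquot = 1.960 × 10^-3 mol (1:1 ratio)
[OCl^-] = 1.960 × 10^-3 / 0.02034 = 0.09634 mol/L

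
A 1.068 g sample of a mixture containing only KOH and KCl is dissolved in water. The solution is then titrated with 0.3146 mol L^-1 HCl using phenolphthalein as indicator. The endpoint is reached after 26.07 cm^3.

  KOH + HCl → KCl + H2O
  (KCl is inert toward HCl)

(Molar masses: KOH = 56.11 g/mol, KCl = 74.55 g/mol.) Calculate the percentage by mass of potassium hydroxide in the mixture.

n(HCl) = 0.02607 × 0.3146 = 8.202 × 10^-3 mol
Let x = n(KOH), y = n(KCl).
Titrant: 1x = 8.202 × 10^-3;  mass: 56.11x + 74.55y = 1.068
Solving, x = 8.202 × 10^-3 mol, y = 8.153 × 10^-3 mol
mass of KOH = 8.202 × 10^-3 × 56.11 = 0.4602 g
% KOH = 0.4602 / 1.068 × 100 = 43.09 %

43.09 %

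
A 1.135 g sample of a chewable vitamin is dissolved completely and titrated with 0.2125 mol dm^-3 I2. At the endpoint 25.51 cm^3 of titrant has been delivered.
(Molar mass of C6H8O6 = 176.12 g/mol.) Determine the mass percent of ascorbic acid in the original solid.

84.12 %

C6H8O6 + I2 → C6H6O6 + 2 HI
n(I2) = 0.02551 L × 0.2125 mol/L = 5.421 × 10^-3 mol
n(C6H8O6) = 5.421 × 10^-3 mol (1:1 ratio)
mass of C6H8O6 = 5.421 × 10^-3 × 176.12 g/mol = 0.9547 g
% C6H8O6 = 0.9547 / 1.135 × 100 = 84.12 %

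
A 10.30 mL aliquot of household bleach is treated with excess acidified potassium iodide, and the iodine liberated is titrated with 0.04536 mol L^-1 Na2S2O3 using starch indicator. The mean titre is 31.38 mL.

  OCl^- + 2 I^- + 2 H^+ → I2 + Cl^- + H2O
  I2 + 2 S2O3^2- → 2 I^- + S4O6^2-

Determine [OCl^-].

n(S2O3^2-) = 0.03138 × 0.04536 = 1.423 × 10^-3 mol
n(I2) = n(S2O3^2-)/2 = 7.117 × 10^-4 mol
n(OCl^-) in the aliquot = 7.117 × 10^-4 mol (1:1 ratio)
[OCl^-] = 7.117 × 10^-4 / 0.01030 = 0.06910 mol/L

0.06910 mol/L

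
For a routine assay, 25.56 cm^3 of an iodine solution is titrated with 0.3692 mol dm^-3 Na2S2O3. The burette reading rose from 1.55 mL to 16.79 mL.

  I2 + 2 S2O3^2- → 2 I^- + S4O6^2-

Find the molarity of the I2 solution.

n(Na2S2O3) = 0.01524 L × 0.3692 mol/L = 5.627 × 10^-3 mol
From the 1:2 mole ratio, n(I2) = 1/2 × 5.627 × 10^-3 = 2.813 × 10^-3 mol
[I2] = 2.813 × 10^-3 mol / 0.02556 L = 0.1101 mol/L

0.1101 mol/L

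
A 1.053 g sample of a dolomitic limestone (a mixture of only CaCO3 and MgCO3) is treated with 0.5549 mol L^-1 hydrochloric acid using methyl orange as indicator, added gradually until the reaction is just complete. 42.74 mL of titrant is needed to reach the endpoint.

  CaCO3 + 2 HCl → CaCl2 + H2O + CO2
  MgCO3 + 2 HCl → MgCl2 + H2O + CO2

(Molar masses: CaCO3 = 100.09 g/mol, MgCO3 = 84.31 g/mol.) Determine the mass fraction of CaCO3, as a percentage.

32.07 %

n(HCl) = 0.04274 × 0.5549 = 0.02372 mol
Let x = n(CaCO3), y = n(MgCO3).
Titrant: 2x + 2y = 0.02372;  mass: 100.09x + 84.31y = 1.053
Solving, x = 3.374 × 10^-3 mol, y = 8.485 × 10^-3 mol
mass of CaCO3 = 3.374 × 10^-3 × 100.09 = 0.3377 g
% CaCO3 = 0.3377 / 1.053 × 100 = 32.07 %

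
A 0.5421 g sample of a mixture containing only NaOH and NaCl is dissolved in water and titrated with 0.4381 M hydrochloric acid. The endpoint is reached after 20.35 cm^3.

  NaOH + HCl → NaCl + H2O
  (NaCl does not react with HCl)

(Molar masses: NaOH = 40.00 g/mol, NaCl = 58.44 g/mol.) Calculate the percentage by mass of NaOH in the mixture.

n(HCl) = 0.02035 × 0.4381 = 8.915 × 10^-3 mol
Let x = n(NaOH), y = n(NaCl).
Titrant: 1x = 8.915 × 10^-3;  mass: 40.00x + 58.44y = 0.5421
Solving, x = 8.915 × 10^-3 mol, y = 3.174 × 10^-3 mol
mass of NaOH = 8.915 × 10^-3 × 40.00 = 0.3566 g
% NaOH = 0.3566 / 0.5421 × 100 = 65.78 %

65.78 %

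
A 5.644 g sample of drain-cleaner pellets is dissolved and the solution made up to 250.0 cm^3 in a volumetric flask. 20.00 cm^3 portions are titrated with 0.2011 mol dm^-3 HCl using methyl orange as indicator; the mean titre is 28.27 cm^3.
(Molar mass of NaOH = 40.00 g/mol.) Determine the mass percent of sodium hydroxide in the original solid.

50.36 %

NaOH + HCl → NaCl + H2O
n(HCl) per titration = 0.02827 × 0.2011 = 5.685 × 10^-3 mol
n(NaOH) in each aliquot = 5.685 × 10^-3 mol (1:1 ratio)
n(NaOH) in the whole flask = 5.685 × 10^-3 × 250.0/20.00 = 0.07106 mol
mass of NaOH = 0.07106 × 40.00 = 2.843 g
% NaOH = 2.843 / 5.644 × 100 = 50.36 %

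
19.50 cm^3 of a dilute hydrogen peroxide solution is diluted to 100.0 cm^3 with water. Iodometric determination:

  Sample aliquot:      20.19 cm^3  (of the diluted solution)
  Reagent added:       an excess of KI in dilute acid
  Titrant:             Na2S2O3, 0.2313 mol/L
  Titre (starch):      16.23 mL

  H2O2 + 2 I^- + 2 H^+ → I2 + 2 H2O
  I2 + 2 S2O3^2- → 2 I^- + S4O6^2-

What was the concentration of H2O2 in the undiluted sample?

0.4768 mol/L

n(S2O3^2-) = 0.01623 × 0.2313 = 3.754 × 10^-3 mol
n(I2) = n(S2O3^2-)/2 = 1.877 × 10^-3 mol
n(H2O2) in the aliquot = 1.877 × 10^-3 mol (1:1 ratio)
[H2O2]_dilute = 1.877 × 10^-3 / 0.02019 = 0.09297 mol/L
[H2O2]_original = 0.09297 × 100.0/19.50 = 0.4768 mol/L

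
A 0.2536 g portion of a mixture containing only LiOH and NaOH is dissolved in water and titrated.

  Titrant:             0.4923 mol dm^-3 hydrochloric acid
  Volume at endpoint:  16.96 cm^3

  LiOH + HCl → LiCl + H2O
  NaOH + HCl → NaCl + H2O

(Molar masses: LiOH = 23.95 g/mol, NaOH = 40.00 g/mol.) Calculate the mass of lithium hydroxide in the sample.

0.1199 g

n(HCl) = 0.01696 × 0.4923 = 8.349 × 10^-3 mol
Let x = n(LiOH), y = n(NaOH).
Titrant: 1x + 1y = 8.349 × 10^-3;  mass: 23.95x + 40.00y = 0.2536
Solving, x = 5.008 × 10^-3 mol, y = 3.342 × 10^-3 mol
mass of LiOH = 5.008 × 10^-3 × 23.95 = 0.1199 g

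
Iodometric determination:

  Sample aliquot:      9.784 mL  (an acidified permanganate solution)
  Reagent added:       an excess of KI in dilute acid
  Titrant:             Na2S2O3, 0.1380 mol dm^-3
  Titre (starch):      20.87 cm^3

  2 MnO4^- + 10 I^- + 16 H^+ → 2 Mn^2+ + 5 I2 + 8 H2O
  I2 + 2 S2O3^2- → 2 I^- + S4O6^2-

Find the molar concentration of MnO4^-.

0.05887 mol/L

n(S2O3^2-) = 0.02087 × 0.1380 = 2.880 × 10^-3 mol
n(I2) = n(S2O3^2-)/2 = 1.440 × 10^-3 mol
From the 2:5 ratio, n(MnO4^-) in the aliquot = 2/5 × 1.440 × 10^-3 = 5.760 × 10^-4 mol
[MnO4^-] = 5.760 × 10^-4 / 0.009784 = 0.05887 mol/L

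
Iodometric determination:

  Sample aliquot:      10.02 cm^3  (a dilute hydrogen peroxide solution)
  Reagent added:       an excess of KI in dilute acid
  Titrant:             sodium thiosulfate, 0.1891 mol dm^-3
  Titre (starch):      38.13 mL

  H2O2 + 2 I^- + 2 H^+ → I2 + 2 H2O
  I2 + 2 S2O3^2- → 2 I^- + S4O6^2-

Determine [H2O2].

0.3598 mol/L

n(S2O3^2-) = 0.03813 × 0.1891 = 7.210 × 10^-3 mol
n(I2) = n(S2O3^2-)/2 = 3.605 × 10^-3 mol
n(H2O2) in the aliquot = 3.605 × 10^-3 mol (1:1 ratio)
[H2O2] = 3.605 × 10^-3 / 0.01002 = 0.3598 mol/L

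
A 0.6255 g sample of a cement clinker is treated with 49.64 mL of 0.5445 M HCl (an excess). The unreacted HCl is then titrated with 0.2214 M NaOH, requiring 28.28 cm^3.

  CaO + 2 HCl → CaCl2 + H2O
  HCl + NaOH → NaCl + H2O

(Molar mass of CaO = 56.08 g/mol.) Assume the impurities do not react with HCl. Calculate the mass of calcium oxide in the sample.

0.5823 g

n(HCl) added = 0.04964 × 0.5445 = 0.02703 mol
n(NaOH) used in back-titration = 0.02828 × 0.2214 = 6.261 × 10^-3 mol
n(HCl) left over = 6.261 × 10^-3 mol (1:1 ratio)
n(HCl) consumed by analyte = 0.02703 − 6.261 × 10^-3 = 0.02077 mol
From the 1:2 ratio, n(CaO) = 1/2 × 0.02077 = 0.01038 mol
mass of CaO = 0.01038 × 56.08 = 0.5823 g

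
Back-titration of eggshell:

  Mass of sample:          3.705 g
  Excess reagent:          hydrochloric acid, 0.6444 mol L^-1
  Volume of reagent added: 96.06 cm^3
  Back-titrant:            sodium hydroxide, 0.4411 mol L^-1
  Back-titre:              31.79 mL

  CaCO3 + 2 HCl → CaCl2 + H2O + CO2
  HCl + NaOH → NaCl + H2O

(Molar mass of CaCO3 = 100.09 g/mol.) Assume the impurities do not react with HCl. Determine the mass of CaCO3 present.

n(HCl) added = 0.09606 × 0.6444 = 0.06190 mol
n(NaOH) used in back-titration = 0.03179 × 0.4411 = 0.01402 mol
n(HCl) left over = 0.01402 mol (1:1 ratio)
n(HCl) consumed by analyte = 0.06190 − 0.01402 = 0.04788 mol
From the 1:2 ratio, n(CaCO3) = 1/2 × 0.04788 = 0.02394 mol
mass of CaCO3 = 0.02394 × 100.09 = 2.396 g

2.396 g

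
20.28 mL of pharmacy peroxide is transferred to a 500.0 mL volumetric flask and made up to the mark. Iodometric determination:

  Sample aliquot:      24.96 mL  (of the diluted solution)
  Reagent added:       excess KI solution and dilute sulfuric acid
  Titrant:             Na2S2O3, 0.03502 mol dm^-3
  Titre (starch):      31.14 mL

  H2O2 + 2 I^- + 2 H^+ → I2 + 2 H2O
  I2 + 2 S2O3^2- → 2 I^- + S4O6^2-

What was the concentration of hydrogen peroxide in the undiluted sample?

0.5386 mol/L

n(S2O3^2-) = 0.03114 × 0.03502 = 1.091 × 10^-3 mol
n(I2) = n(S2O3^2-)/2 = 5.453 × 10^-4 mol
n(H2O2) in the aliquot = 5.453 × 10^-4 mol (1:1 ratio)
[H2O2]_dilute = 5.453 × 10^-4 / 0.02496 = 0.02185 mol/L
[H2O2]_original = 0.02185 × 500.0/20.28 = 0.5386 mol/L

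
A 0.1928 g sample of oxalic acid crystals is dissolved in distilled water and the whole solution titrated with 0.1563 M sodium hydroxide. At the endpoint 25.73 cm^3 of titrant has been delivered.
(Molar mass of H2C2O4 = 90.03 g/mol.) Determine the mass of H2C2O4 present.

0.1810 g

H2C2O4 + 2 NaOH → Na2C2O4 + 2 H2O
n(NaOH) = 0.02573 L × 0.1563 mol/L = 4.022 × 10^-3 mol
From the 1:2 ratio, n(H2C2O4) = 1/2 × 4.022 × 10^-3 = 2.011 × 10^-3 mol
mass of H2C2O4 = 2.011 × 10^-3 × 90.03 g/mol = 0.1810 g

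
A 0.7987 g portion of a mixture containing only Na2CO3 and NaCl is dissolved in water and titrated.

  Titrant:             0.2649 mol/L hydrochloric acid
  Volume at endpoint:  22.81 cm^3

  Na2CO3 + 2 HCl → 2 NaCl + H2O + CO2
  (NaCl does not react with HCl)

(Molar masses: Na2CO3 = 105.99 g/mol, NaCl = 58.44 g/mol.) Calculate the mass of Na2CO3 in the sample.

n(HCl) = 0.02281 × 0.2649 = 6.042 × 10^-3 mol
Let x = n(Na2CO3), y = n(NaCl).
Titrant: 2x = 6.042 × 10^-3;  mass: 105.99x + 58.44y = 0.7987
Solving, x = 3.021 × 10^-3 mol, y = 8.188 × 10^-3 mol
mass of Na2CO3 = 3.021 × 10^-3 × 105.99 = 0.3202 g

0.3202 g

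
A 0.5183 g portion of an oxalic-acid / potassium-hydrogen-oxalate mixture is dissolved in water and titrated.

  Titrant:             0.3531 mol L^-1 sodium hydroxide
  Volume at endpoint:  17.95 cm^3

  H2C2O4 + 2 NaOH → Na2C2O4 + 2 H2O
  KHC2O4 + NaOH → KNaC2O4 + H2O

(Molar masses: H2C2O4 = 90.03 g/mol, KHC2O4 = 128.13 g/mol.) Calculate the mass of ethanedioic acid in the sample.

n(NaOH) = 0.01795 × 0.3531 = 6.338 × 10^-3 mol
Let x = n(H2C2O4), y = n(KHC2O4).
Titrant: 2x + 1y = 6.338 × 10^-3;  mass: 90.03x + 128.13y = 0.5183
Solving, x = 1.767 × 10^-3 mol, y = 2.803 × 10^-3 mol
mass of H2C2O4 = 1.767 × 10^-3 × 90.03 = 0.1591 g

0.1591 g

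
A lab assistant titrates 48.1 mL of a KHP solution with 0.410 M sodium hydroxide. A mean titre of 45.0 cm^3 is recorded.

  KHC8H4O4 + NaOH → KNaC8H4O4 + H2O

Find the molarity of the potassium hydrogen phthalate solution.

0.384 M

n(NaOH) = 0.0450 L × 0.410 mol/L = 0.0184 mol
n(KHC8H4O4) = 0.0184 mol (1:1 mole ratio)
[KHC8H4O4] = 0.0184 mol / 0.0481 L = 0.384 mol/L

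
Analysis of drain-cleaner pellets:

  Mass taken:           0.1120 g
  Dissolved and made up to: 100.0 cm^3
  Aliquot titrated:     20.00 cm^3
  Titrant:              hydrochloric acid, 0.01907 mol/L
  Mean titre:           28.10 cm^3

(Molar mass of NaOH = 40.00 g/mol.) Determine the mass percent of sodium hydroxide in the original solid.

NaOH + HCl → NaCl + H2O
n(HCl) per titration = 0.02810 × 0.01907 = 5.359 × 10^-4 mol
n(NaOH) in each aliquot = 5.359 × 10^-4 mol (1:1 ratio)
n(NaOH) in the whole flask = 5.359 × 10^-4 × 100.0/20.00 = 2.679 × 10^-3 mol
mass of NaOH = 2.679 × 10^-3 × 40.00 = 0.1072 g
% NaOH = 0.1072 / 0.1120 × 100 = 95.69 %

95.69 %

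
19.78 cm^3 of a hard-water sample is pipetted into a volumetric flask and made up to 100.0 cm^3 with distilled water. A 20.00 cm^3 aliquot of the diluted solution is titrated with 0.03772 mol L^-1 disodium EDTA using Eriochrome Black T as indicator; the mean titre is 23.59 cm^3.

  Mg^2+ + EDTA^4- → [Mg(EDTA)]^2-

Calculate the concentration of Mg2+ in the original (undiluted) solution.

n(EDTA) = 0.02359 × 0.03772 = 8.898 × 10^-4 mol
n(Mg2+) in the aliquot = 8.898 × 10^-4 mol (1:1 ratio)
[Mg2+]_dilute = 8.898 × 10^-4 / 0.02000 = 0.04449 mol/L
Dilution factor = 100.0 / 19.78 = 5.056
[Mg2+]_stock = 0.04449 × 5.056 = 0.2249 mol/L

0.2249 mol/L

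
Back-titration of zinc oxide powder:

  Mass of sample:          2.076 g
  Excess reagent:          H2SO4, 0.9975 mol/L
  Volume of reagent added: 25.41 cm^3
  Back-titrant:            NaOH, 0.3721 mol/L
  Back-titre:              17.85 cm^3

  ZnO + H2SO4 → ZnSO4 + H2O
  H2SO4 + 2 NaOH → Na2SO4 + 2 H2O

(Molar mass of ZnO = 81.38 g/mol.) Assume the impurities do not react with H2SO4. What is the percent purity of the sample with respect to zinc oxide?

n(H2SO4) added = 0.02541 × 0.9975 = 0.02535 mol
n(NaOH) used in back-titration = 0.01785 × 0.3721 = 6.642 × 10^-3 mol
From the 1:2 ratio, n(H2SO4) left over = 1/2 × 6.642 × 10^-3 = 3.321 × 10^-3 mol
n(H2SO4) consumed by analyte = 0.02535 − 3.321 × 10^-3 = 0.02203 mol
n(ZnO) = 0.02203 mol (1:1 ratio)
mass of ZnO = 0.02203 × 81.38 = 1.792 g
% ZnO = 1.792 / 2.076 × 100 = 86.34 %

86.34 %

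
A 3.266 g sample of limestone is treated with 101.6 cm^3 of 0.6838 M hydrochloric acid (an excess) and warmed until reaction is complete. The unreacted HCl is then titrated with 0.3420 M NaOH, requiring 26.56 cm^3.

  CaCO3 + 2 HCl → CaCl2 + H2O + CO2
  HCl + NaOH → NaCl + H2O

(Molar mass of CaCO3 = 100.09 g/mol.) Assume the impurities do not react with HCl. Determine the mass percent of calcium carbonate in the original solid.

92.54 %

n(HCl) added = 0.1016 × 0.6838 = 0.06947 mol
n(NaOH) used in back-titration = 0.02656 × 0.3420 = 9.084 × 10^-3 mol
n(HCl) left over = 9.084 × 10^-3 mol (1:1 ratio)
n(HCl) consumed by analyte = 0.06947 − 9.084 × 10^-3 = 0.06039 mol
From the 1:2 ratio, n(CaCO3) = 1/2 × 0.06039 = 0.03020 mol
mass of CaCO3 = 0.03020 × 100.09 = 3.022 g
% CaCO3 = 3.022 / 3.266 × 100 = 92.54 %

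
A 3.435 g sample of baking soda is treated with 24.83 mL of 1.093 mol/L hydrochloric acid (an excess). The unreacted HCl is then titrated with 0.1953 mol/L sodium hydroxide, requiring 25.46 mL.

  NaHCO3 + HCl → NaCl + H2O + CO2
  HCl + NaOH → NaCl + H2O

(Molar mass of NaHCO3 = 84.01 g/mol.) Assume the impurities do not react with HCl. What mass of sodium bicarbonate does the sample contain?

1.862 g

n(HCl) added = 0.02483 × 1.093 = 0.02714 mol
n(NaOH) used in back-titration = 0.02546 × 0.1953 = 4.972 × 10^-3 mol
n(HCl) left over = 4.972 × 10^-3 mol (1:1 ratio)
n(HCl) consumed by analyte = 0.02714 − 4.972 × 10^-3 = 0.02217 mol
n(NaHCO3) = 0.02217 mol (1:1 ratio)
mass of NaHCO3 = 0.02217 × 84.01 = 1.862 g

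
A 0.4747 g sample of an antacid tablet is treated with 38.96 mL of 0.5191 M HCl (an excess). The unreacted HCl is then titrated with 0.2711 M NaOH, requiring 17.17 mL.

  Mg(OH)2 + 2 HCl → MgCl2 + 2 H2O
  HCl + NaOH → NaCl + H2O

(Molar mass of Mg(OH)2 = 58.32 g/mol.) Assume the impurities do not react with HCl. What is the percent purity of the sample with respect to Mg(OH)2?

n(HCl) added = 0.03896 × 0.5191 = 0.02022 mol
n(NaOH) used in back-titration = 0.01717 × 0.2711 = 4.655 × 10^-3 mol
n(HCl) left over = 4.655 × 10^-3 mol (1:1 ratio)
n(HCl) consumed by analyte = 0.02022 − 4.655 × 10^-3 = 0.01557 mol
From the 1:2 ratio, n(Mg(OH)2) = 1/2 × 0.01557 = 7.785 × 10^-3 mol
mass of Mg(OH)2 = 7.785 × 10^-3 × 58.32 = 0.4540 g
% Mg(OH)2 = 0.4540 / 0.4747 × 100 = 95.64 %

95.64 %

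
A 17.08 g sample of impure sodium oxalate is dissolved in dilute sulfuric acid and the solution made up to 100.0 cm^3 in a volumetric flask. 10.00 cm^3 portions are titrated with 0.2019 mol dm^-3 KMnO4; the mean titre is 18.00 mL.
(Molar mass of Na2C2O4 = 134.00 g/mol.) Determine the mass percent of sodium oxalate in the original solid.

71.28 %

2 MnO4^- + 5 C2O4^2- + 16 H^+ → 2 Mn^2+ + 10 CO2 + 8 H2O
n(KMnO4) per titration = 0.01800 × 0.2019 = 3.634 × 10^-3 mol
From the 5:2 ratio, n(Na2C2O4) in each aliquot = 5/2 × 3.634 × 10^-3 = 9.085 × 10^-3 mol
n(Na2C2O4) in the whole flask = 9.085 × 10^-3 × 100.0/10.00 = 0.09085 mol
mass of Na2C2O4 = 0.09085 × 134.00 = 12.17 g
% Na2C2O4 = 12.17 / 17.08 × 100 = 71.28 %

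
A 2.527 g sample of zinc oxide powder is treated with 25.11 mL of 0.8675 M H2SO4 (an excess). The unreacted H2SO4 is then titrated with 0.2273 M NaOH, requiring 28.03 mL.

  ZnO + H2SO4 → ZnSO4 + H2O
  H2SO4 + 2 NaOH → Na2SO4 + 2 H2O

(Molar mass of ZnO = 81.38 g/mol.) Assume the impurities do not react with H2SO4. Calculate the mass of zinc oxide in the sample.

1.513 g

n(H2SO4) added = 0.02511 × 0.8675 = 0.02178 mol
n(NaOH) used in back-titration = 0.02803 × 0.2273 = 6.371 × 10^-3 mol
From the 1:2 ratio, n(H2SO4) left over = 1/2 × 6.371 × 10^-3 = 3.186 × 10^-3 mol
n(H2SO4) consumed by analyte = 0.02178 − 3.186 × 10^-3 = 0.01860 mol
n(ZnO) = 0.01860 mol (1:1 ratio)
mass of ZnO = 0.01860 × 81.38 = 1.513 g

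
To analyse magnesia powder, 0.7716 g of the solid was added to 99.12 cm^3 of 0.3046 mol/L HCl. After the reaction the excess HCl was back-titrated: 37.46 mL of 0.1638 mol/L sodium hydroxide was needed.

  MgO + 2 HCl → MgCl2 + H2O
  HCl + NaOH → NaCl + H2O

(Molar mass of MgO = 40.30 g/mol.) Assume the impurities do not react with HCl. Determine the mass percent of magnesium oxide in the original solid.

n(HCl) added = 0.09912 × 0.3046 = 0.03019 mol
n(NaOH) used in back-titration = 0.03746 × 0.1638 = 6.136 × 10^-3 mol
n(HCl) left over = 6.136 × 10^-3 mol (1:1 ratio)
n(HCl) consumed by analyte = 0.03019 − 6.136 × 10^-3 = 0.02406 mol
From the 1:2 ratio, n(MgO) = 1/2 × 0.02406 = 0.01203 mol
mass of MgO = 0.01203 × 40.30 = 0.4847 g
% MgO = 0.4847 / 0.7716 × 100 = 62.82 %

62.82 %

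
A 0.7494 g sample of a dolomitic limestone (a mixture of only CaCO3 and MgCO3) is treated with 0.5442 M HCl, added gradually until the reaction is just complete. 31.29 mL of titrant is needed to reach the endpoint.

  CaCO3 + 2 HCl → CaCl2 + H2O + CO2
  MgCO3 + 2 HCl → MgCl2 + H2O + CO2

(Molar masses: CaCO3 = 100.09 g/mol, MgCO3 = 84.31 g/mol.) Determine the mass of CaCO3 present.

n(HCl) = 0.03129 × 0.5442 = 0.01703 mol
Let x = n(CaCO3), y = n(MgCO3).
Titrant: 2x + 2y = 0.01703;  mass: 100.09x + 84.31y = 0.7494
Solving, x = 2.002 × 10^-3 mol, y = 6.512 × 10^-3 mol
mass of CaCO3 = 2.002 × 10^-3 × 100.09 = 0.2003 g

0.2003 g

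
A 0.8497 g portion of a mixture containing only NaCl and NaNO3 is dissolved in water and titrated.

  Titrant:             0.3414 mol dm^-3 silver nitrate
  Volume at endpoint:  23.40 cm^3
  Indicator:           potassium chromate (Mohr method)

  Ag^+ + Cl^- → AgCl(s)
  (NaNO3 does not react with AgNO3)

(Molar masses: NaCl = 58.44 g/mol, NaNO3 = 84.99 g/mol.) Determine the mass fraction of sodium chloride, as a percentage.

54.94 %

n(AgNO3) = 0.02340 × 0.3414 = 7.989 × 10^-3 mol
Let x = n(NaCl), y = n(NaNO3).
Titrant: 1x = 7.989 × 10^-3;  mass: 58.44x + 84.99y = 0.8497
Solving, x = 7.989 × 10^-3 mol, y = 4.504 × 10^-3 mol
mass of NaCl = 7.989 × 10^-3 × 58.44 = 0.4669 g
% NaCl = 0.4669 / 0.8497 × 100 = 54.94 %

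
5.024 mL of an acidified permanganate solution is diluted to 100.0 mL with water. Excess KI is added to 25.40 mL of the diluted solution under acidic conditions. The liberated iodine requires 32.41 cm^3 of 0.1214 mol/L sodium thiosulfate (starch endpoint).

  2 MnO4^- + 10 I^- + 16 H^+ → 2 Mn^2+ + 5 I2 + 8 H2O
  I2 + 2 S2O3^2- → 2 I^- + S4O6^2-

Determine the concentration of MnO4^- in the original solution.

n(S2O3^2-) = 0.03241 × 0.1214 = 3.935 × 10^-3 mol
n(I2) = n(S2O3^2-)/2 = 1.967 × 10^-3 mol
From the 2:5 ratio, n(MnO4^-) in the aliquot = 2/5 × 1.967 × 10^-3 = 7.869 × 10^-4 mol
[MnO4^-]_dilute = 7.869 × 10^-4 / 0.02540 = 0.03098 mol/L
[MnO4^-]_original = 0.03098 × 100.0/5.024 = 0.6167 mol/L

0.6167 mol/L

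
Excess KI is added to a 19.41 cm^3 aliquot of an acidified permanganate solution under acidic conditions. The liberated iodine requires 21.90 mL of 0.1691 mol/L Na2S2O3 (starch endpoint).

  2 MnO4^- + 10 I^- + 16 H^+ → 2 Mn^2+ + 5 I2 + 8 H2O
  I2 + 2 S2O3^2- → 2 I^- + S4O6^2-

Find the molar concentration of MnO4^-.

n(S2O3^2-) = 0.02190 × 0.1691 = 3.703 × 10^-3 mol
n(I2) = n(S2O3^2-)/2 = 1.852 × 10^-3 mol
From the 2:5 ratio, n(MnO4^-) in the aliquot = 2/5 × 1.852 × 10^-3 = 7.407 × 10^-4 mol
[MnO4^-] = 7.407 × 10^-4 / 0.01941 = 0.03816 mol/L

0.03816 mol/L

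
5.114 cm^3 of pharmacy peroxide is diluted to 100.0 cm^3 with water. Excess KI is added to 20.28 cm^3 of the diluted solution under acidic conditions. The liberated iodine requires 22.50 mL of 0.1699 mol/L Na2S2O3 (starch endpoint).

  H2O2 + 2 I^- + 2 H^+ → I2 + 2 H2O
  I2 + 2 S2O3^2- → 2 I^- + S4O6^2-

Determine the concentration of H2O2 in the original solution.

1.843 mol/L

n(S2O3^2-) = 0.02250 × 0.1699 = 3.823 × 10^-3 mol
n(I2) = n(S2O3^2-)/2 = 1.911 × 10^-3 mol
n(H2O2) in the aliquot = 1.911 × 10^-3 mol (1:1 ratio)
[H2O2]_dilute = 1.911 × 10^-3 / 0.02028 = 0.09425 mol/L
[H2O2]_original = 0.09425 × 100.0/5.114 = 1.843 mol/L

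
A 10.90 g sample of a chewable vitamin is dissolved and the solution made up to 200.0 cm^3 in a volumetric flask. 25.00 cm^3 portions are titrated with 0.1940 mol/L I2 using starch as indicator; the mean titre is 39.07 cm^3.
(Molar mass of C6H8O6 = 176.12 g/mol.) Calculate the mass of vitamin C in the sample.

C6H8O6 + I2 → C6H6O6 + 2 HI
n(I2) per titration = 0.03907 × 0.1940 = 7.580 × 10^-3 mol
n(C6H8O6) in each aliquot = 7.580 × 10^-3 mol (1:1 ratio)
n(C6H8O6) in the whole flask = 7.580 × 10^-3 × 200.0/25.00 = 0.06064 mol
mass of C6H8O6 = 0.06064 × 176.12 = 10.68 g

10.68 g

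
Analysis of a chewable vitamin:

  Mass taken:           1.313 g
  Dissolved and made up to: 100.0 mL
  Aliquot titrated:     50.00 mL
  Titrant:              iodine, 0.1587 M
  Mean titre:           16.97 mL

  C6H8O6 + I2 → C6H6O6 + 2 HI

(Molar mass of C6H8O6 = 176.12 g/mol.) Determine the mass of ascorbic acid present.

n(I2) per titration = 0.01697 × 0.1587 = 2.693 × 10^-3 mol
n(C6H8O6) in each aliquot = 2.693 × 10^-3 mol (1:1 ratio)
n(C6H8O6) in the whole flask = 2.693 × 10^-3 × 100.0/50.00 = 5.386 × 10^-3 mol
mass of C6H8O6 = 5.386 × 10^-3 × 176.12 = 0.9486 g

0.9486 g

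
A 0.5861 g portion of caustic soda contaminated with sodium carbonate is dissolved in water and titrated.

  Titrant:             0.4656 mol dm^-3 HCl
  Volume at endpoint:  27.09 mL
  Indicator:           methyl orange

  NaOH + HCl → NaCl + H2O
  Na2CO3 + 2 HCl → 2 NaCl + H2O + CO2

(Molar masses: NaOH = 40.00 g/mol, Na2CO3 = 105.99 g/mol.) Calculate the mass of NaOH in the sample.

n(HCl) = 0.02709 × 0.4656 = 0.01261 mol
Let x = n(NaOH), y = n(Na2CO3).
Titrant: 1x + 2y = 0.01261;  mass: 40.00x + 105.99y = 0.5861
Solving, x = 6.336 × 10^-3 mol, y = 3.139 × 10^-3 mol
mass of NaOH = 6.336 × 10^-3 × 40.00 = 0.2534 g

0.2534 g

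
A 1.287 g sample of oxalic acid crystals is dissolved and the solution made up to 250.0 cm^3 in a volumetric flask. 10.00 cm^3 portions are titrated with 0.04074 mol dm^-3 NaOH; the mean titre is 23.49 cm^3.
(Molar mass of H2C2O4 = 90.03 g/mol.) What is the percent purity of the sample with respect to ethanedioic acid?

H2C2O4 + 2 NaOH → Na2C2O4 + 2 H2O
n(NaOH) per titration = 0.02349 × 0.04074 = 9.570 × 10^-4 mol
From the 1:2 ratio, n(H2C2O4) in each aliquot = 1/2 × 9.570 × 10^-4 = 4.785 × 10^-4 mol
n(H2C2O4) in the whole flask = 4.785 × 10^-4 × 250.0/10.00 = 0.01196 mol
mass of H2C2O4 = 0.01196 × 90.03 = 1.077 g
% H2C2O4 = 1.077 / 1.287 × 100 = 83.68 %

83.68 %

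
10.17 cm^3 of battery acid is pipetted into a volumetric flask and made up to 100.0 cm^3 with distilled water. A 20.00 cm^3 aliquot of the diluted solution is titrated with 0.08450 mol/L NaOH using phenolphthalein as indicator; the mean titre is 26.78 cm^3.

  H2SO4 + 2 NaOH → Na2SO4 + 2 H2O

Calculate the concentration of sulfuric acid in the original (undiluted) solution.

0.5563 mol/L

n(NaOH) = 0.02678 × 0.08450 = 2.263 × 10^-3 mol
From the 1:2 ratio, n(H2SO4) in the aliquot = 1/2 × 2.263 × 10^-3 = 1.131 × 10^-3 mol
[H2SO4]_dilute = 1.131 × 10^-3 / 0.02000 = 0.05657 mol/L
Dilution factor = 100.0 / 10.17 = 9.833
[H2SO4]_stock = 0.05657 × 9.833 = 0.5563 mol/L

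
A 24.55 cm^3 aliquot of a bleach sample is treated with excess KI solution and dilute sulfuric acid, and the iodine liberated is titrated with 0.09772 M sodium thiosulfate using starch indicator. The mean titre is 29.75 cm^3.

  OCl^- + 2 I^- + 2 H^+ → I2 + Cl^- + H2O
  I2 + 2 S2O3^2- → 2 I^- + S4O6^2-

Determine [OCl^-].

0.05921 M

n(S2O3^2-) = 0.02975 × 0.09772 = 2.907 × 10^-3 mol
n(I2) = n(S2O3^2-)/2 = 1.454 × 10^-3 mol
n(OCl^-) in the aliquot = 1.454 × 10^-3 mol (1:1 ratio)
[OCl^-] = 1.454 × 10^-3 / 0.02455 = 0.05921 mol/L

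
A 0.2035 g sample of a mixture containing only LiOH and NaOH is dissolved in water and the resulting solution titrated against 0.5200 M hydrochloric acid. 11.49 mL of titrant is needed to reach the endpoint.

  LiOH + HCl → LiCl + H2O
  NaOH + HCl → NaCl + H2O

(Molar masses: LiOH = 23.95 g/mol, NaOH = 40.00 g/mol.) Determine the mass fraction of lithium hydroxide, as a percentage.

26.03 %

n(HCl) = 0.01149 × 0.5200 = 5.975 × 10^-3 mol
Let x = n(LiOH), y = n(NaOH).
Titrant: 1x + 1y = 5.975 × 10^-3;  mass: 23.95x + 40.00y = 0.2035
Solving, x = 2.211 × 10^-3 mol, y = 3.763 × 10^-3 mol
mass of LiOH = 2.211 × 10^-3 × 23.95 = 0.05296 g
% LiOH = 0.05296 / 0.2035 × 100 = 26.03 %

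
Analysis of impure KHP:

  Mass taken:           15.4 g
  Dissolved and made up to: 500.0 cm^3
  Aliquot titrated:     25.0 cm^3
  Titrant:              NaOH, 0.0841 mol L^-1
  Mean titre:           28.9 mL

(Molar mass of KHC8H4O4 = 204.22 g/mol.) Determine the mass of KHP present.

KHC8H4O4 + NaOH → KNaC8H4O4 + H2O
n(NaOH) per titration = 0.0289 × 0.0841 = 2.43 × 10^-3 mol
n(KHC8H4O4) in each aliquot = 2.43 × 10^-3 mol (1:1 ratio)
n(KHC8H4O4) in the whole flask = 2.43 × 10^-3 × 500.0/25.0 = 0.0486 mol
mass of KHC8H4O4 = 0.0486 × 204.22 = 9.93 g

9.93 g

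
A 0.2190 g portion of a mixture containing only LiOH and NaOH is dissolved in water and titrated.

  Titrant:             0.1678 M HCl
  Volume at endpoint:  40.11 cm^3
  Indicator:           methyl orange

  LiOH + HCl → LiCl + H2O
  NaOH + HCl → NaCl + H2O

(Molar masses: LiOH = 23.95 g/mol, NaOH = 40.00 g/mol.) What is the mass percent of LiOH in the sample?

34.22 %

n(HCl) = 0.04011 × 0.1678 = 6.730 × 10^-3 mol
Let x = n(LiOH), y = n(NaOH).
Titrant: 1x + 1y = 6.730 × 10^-3;  mass: 23.95x + 40.00y = 0.2190
Solving, x = 3.129 × 10^-3 mol, y = 3.602 × 10^-3 mol
mass of LiOH = 3.129 × 10^-3 × 23.95 = 0.07494 g
% LiOH = 0.07494 / 0.2190 × 100 = 34.22 %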